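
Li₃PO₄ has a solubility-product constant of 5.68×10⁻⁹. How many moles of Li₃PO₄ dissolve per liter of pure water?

3.81×10⁻³ M

Li₃PO₄(s) ⇌ 3 Li⁺(aq) + PO₄³⁻(aq)
Let s be the molar solubility. Then [Li⁺] = 3s and [PO₄³⁻] = s.
Ksp = [Li⁺]^3[PO₄³⁻] = (3s)^3 · s = 27s^4
27s^4 = 5.68×10⁻⁹  ⇒  s^4 = 2.10×10⁻¹⁰
s = (2.10×10⁻¹⁰)^(1/4) = 3.81×10⁻³ M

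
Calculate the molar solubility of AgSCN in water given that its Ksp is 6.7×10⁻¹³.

8.2×10⁻⁷ M

AgSCN(s) ⇌ Ag⁺(aq) + SCN⁻(aq)
If s mol/L of AgSCN dissolves, [Ag⁺] = s and [SCN⁻] = s.
Ksp = [Ag⁺][SCN⁻] = s · s = s^2
s^2 = 6.7×10⁻¹³
s = (6.7×10⁻¹³)^(1/2) = 8.2×10⁻⁷ M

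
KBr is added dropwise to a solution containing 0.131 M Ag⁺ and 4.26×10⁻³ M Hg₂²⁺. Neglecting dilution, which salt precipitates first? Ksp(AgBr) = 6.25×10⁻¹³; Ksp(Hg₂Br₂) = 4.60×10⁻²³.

AgBr

Precipitation begins when Q = Ksp.
For AgBr: [Br⁻] = (Ksp/[Ag⁺]) = 4.77×10⁻¹² M
For Hg₂Br₂: [Br⁻] = (Ksp/[Hg₂²⁺])^(1/2) = 1.04×10⁻¹⁰ M
The smaller threshold [Br⁻] is reached first, so AgBr precipitates first.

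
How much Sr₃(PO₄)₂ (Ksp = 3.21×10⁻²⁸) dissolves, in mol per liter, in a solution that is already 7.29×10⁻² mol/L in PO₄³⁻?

1.31×10⁻⁹ M

Sr₃(PO₄)₂(s) ⇌ 3 Sr²⁺(aq) + 2 PO₄³⁻(aq)
The solution already contains PO₄³⁻ at 7.29×10⁻² mol/L. Let s be the molar solubility of Sr₃(PO₄)₂.
[PO₄³⁻] ≈ 7.29×10⁻² mol/L (common ion dominates); [Sr²⁺] = 3s.
Ksp = [Sr²⁺]^3[PO₄³⁻]^2 = (3s)^3(7.29×10⁻²)^2
(3s)^3 = 3.21×10⁻²⁸ / (7.29×10⁻²)^2 = 6.04×10⁻²⁶
s = 1.31×10⁻⁹ mol/L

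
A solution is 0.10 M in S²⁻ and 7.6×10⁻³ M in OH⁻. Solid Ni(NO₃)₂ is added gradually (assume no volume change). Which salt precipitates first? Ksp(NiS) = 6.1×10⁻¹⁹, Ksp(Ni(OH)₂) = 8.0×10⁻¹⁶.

A salt starts to precipitate once the ion product Q reaches its Ksp.
For NiS: [Ni²⁺] = (Ksp/[S²⁻]) = 6.1×10⁻¹⁸ M
For Ni(OH)₂: [Ni²⁺] = (Ksp/[OH⁻]^2) = 1.4×10⁻¹¹ M
The smaller threshold [Ni²⁺] is reached first, so NiS precipitates first.

NiS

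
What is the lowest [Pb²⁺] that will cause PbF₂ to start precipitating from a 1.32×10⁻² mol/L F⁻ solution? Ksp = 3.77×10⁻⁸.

2.16×10⁻⁴ M

Precipitation of each salt begins when its ion product equals Ksp.
PbF₂(s) ⇌ Pb²⁺(aq) + 2 F⁻(aq)
Ksp = [Pb²⁺][F⁻]^2 = [Pb²⁺](1.32×10⁻²)^2
[Pb²⁺] = 3.77×10⁻⁸ / (1.32×10⁻²)^2 = 2.16×10⁻⁴
[Pb²⁺] = 2.16×10⁻⁴ mol/L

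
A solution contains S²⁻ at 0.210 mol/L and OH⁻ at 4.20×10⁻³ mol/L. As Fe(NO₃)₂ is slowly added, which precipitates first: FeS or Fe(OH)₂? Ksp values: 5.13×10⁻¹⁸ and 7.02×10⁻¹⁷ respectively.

A salt starts to precipitate once the ion product Q reaches its Ksp.
For FeS: [Fe²⁺] = (Ksp/[S²⁻]) = 2.44×10⁻¹⁷ mol/L
For Fe(OH)₂: [Fe²⁺] = (Ksp/[OH⁻]^2) = 3.98×10⁻¹² mol/L
FeS requires the lower [Fe²⁺], so it precipitates first.

FeS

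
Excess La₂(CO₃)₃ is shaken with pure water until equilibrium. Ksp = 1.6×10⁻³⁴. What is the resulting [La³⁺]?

1.4×10⁻⁷ M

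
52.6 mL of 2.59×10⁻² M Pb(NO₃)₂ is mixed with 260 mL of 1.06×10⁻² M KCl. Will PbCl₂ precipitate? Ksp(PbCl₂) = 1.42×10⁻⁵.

No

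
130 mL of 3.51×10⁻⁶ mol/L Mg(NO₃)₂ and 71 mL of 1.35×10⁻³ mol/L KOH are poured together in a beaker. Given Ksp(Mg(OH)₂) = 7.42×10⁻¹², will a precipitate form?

No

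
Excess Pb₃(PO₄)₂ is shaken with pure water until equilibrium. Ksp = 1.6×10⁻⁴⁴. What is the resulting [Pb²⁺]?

2.0×10⁻⁹ M

Pb₃(PO₄)₂(s) ⇌ 3 Pb²⁺(aq) + 2 PO₄³⁻(aq)
If s mol/L of Pb₃(PO₄)₂ dissolves, [Pb²⁺] = 3s and [PO₄³⁻] = 2s.
Ksp = [Pb²⁺]^3[PO₄³⁻]^2 = (3s)^3 · (2s)^2 = 108s^5 = 1.6×10⁻⁴⁴
s = 6.8×10⁻¹⁰ mol/L
[Pb²⁺] = 3s = 2.0×10⁻⁹ mol/L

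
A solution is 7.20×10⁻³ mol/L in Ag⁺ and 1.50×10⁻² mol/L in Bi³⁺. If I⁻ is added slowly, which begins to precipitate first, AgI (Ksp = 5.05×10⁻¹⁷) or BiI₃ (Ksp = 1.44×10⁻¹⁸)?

AgI

Precipitation begins when Q = Ksp.
For AgI: [I⁻] = (Ksp/[Ag⁺]) = 7.01×10⁻¹⁵ mol/L
For BiI₃: [I⁻] = (Ksp/[Bi³⁺])^(1/3) = 4.58×10⁻⁶ mol/L
AgI requires the lower [I⁻], so it precipitates first.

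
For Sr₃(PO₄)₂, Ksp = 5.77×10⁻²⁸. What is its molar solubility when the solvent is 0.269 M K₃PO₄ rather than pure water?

6.66×10⁻¹⁰ M

Sr₃(PO₄)₂(s) ⇌ 3 Sr²⁺(aq) + 2 PO₄³⁻(aq)
PO₄³⁻ is already present at 0.269 M. If s mol/L of Sr₃(PO₄)₂ dissolves, [Sr²⁺] = 3s while [PO₄³⁻] ≈ 0.269 M.
Ksp = [Sr²⁺]^3[PO₄³⁻]^2 = (3s)^3(0.269)^2
(3s)^3 = 5.77×10⁻²⁸ / (0.269)^2 = 7.97×10⁻²⁷
s = 6.66×10⁻¹⁰ M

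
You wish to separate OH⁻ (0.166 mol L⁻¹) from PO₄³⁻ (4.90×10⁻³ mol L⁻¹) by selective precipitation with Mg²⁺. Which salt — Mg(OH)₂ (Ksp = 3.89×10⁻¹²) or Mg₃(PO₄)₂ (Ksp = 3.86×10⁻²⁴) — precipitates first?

Mg(OH)₂

Each salt precipitates once Q = Ksp for that salt.
For Mg(OH)₂: [Mg²⁺] = (Ksp/[OH⁻]^2) = 1.41×10⁻¹⁰ mol L⁻¹
For Mg₃(PO₄)₂: [Mg²⁺] = (Ksp/[PO₄³⁻]^2)^(1/3) = 5.44×10⁻⁷ mol L⁻¹
The smaller threshold [Mg²⁺] is reached first, so Mg(OH)₂ precipitates first.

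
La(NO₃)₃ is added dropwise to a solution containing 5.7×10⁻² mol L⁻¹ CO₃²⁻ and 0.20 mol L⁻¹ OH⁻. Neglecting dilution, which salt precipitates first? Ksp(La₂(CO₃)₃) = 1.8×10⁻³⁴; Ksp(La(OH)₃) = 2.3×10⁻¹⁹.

La(OH)₃

The threshold for precipitation is Q = Ksp.
For La₂(CO₃)₃: [La³⁺] = (Ksp/[CO₃²⁻]^3)^(1/2) = 9.9×10⁻¹⁶ mol L⁻¹
For La(OH)₃: [La³⁺] = (Ksp/[OH⁻]^3) = 2.9×10⁻¹⁷ mol L⁻¹
The smaller threshold [La³⁺] is reached first, so La(OH)₃ precipitates first.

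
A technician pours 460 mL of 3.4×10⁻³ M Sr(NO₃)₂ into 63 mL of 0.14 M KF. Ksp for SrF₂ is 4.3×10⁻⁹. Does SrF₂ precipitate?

The combined volume is 523 mL.
[Sr²⁺] = (3.4×10⁻³)(460)/523 = 3.0×10⁻³ M
[F⁻] = (0.14)(63)/523 = 1.7×10⁻² M
Q = [Sr²⁺][F⁻]^2 = 8.5×10⁻⁷
Because Q > Ksp (8.5×10⁻⁷ vs 4.3×10⁻⁹), a precipitate of SrF₂ forms.

Yes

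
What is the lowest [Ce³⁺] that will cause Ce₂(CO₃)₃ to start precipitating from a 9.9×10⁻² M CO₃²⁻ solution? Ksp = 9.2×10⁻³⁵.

3.1×10⁻¹⁶ M

Each salt precipitates once Q = Ksp for that salt.
Ce₂(CO₃)₃(s) ⇌ 2 Ce³⁺(aq) + 3 CO₃²⁻(aq)
Ksp = [Ce³⁺]^2[CO₃²⁻]^3 = [Ce³⁺]^2(9.9×10⁻²)^3
[Ce³⁺]^2 = 9.2×10⁻³⁵ / (9.9×10⁻²)^3 = 9.5×10⁻³²
[Ce³⁺] = 3.1×10⁻¹⁶ M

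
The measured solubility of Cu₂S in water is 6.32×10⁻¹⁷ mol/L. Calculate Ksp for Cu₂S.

Cu₂S(s) ⇌ 2 Cu⁺(aq) + S²⁻(aq)
For each mole of Cu₂S that dissolves per liter, [Cu⁺] = 2s and [S²⁻] = s; let s denote this solubility.
Ksp = [Cu⁺]^2[S²⁻] = (2s)^2 · s = 4s^3
Ksp = 4 × (6.32×10⁻¹⁷)^3 = 1.01×10⁻⁴⁸

Ksp = 1.01×10⁻⁴⁸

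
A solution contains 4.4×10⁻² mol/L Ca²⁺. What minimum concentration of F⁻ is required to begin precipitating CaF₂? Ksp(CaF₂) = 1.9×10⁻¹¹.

2.1×10⁻⁵ M

Precipitation begins when Q = Ksp.
CaF₂(s) ⇌ Ca²⁺(aq) + 2 F⁻(aq)
Ksp = [Ca²⁺][F⁻]^2 = [F⁻]^2(4.4×10⁻²)
[F⁻]^2 = 1.9×10⁻¹¹ / (4.4×10⁻²) = 4.3×10⁻¹⁰
[F⁻] = 2.1×10⁻⁵ mol/L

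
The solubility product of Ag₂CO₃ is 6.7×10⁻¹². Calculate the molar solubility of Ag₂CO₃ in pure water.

1.2×10⁻⁴ M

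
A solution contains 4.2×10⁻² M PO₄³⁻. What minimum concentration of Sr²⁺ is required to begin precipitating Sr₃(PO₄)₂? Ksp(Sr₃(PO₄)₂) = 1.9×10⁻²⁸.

4.8×10⁻⁹ M

A salt starts to precipitate once the ion product Q reaches its Ksp.
Sr₃(PO₄)₂(s) ⇌ 3 Sr²⁺(aq) + 2 PO₄³⁻(aq)
Ksp = [Sr²⁺]^3[PO₄³⁻]^2 = [Sr²⁺]^3(4.2×10⁻²)^2
[Sr²⁺]^3 = 1.9×10⁻²⁸ / (4.2×10⁻²)^2 = 1.1×10⁻²⁵
[Sr²⁺] = 4.8×10⁻⁹ M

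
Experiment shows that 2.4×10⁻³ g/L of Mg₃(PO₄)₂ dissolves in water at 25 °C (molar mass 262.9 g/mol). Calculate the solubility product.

Ksp = 6.8×10⁻²⁴

Convert to molarity: s = 2.4×10⁻³ / 262.9 = 9.129×10⁻⁶ mol/L
Mg₃(PO₄)₂(s) ⇌ 3 Mg²⁺(aq) + 2 PO₄³⁻(aq)
Let s be the molar solubility. Then [Mg²⁺] = 3s and [PO₄³⁻] = 2s.
Ksp = [Mg²⁺]^3[PO₄³⁻]^2 = (3s)^3 · (2s)^2 = 108s^5
Ksp = 108 × (9.129×10⁻⁶)^5 = 6.8×10⁻²⁴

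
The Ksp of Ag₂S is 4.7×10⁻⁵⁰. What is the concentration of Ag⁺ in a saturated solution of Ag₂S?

Ag₂S(s) ⇌ 2 Ag⁺(aq) + S²⁻(aq)
If s mol/L of Ag₂S dissolves, [Ag⁺] = 2s and [S²⁻] = s.
Ksp = [Ag⁺]^2[S²⁻] = (2s)^2 · s = 4s^3 = 4.7×10⁻⁵⁰
s = 2.3×10⁻¹⁷ mol/L
[Ag⁺] = 2s = 4.5×10⁻¹⁷ mol/L

4.5×10⁻¹⁷ M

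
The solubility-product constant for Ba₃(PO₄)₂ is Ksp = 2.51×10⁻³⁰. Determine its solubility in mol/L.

4.71×10⁻⁷ M

Ba₃(PO₄)₂(s) ⇌ 3 Ba²⁺(aq) + 2 PO₄³⁻(aq)
With molar solubility s: [Ba²⁺] = 3s, [PO₄³⁻] = 2s.
Ksp = [Ba²⁺]^3[PO₄³⁻]^2 = (3s)^3 · (2s)^2 = 108s^5
108s^5 = 2.51×10⁻³⁰  ⇒  s^5 = 2.32×10⁻³²
s = 4.71×10⁻⁷ mol L⁻¹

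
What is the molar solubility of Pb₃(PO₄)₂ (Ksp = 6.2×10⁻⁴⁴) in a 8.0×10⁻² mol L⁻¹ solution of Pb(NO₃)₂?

Pb₃(PO₄)₂(s) ⇌ 3 Pb²⁺(aq) + 2 PO₄³⁻(aq)
Let s be the solubility of Pb₃(PO₄)₂ here. The common ion gives [Pb²⁺] ≈ 8.0×10⁻² mol L⁻¹, and [PO₄³⁻] = 2s.
Ksp = [Pb²⁺]^3[PO₄³⁻]^2 = (8.0×10⁻²)^3(2s)^2
(2s)^2 = 6.2×10⁻⁴⁴ / (8.0×10⁻²)^3 = 1.2×10⁻⁴⁰
s = 5.5×10⁻²¹ mol L⁻¹

5.5×10⁻²¹ M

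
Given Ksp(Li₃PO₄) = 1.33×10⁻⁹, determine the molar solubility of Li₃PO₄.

2.65×10⁻³ M

Li₃PO₄(s) ⇌ 3 Li⁺(aq) + PO₄³⁻(aq)
Let s be the molar solubility. Then [Li⁺] = 3s and [PO₄³⁻] = s.
Ksp = [Li⁺]^3[PO₄³⁻] = (3s)^3 · s = 27s^4
27s^4 = 1.33×10⁻⁹  ⇒  s^4 = 4.93×10⁻¹¹
s = (4.93×10⁻¹¹)^(1/4) = 2.65×10⁻³ mol L⁻¹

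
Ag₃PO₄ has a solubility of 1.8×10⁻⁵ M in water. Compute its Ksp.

Ag₃PO₄(s) ⇌ 3 Ag⁺(aq) + PO₄³⁻(aq)
Let s be the molar solubility. Then [Ag⁺] = 3s and [PO₄³⁻] = s.
Ksp = [Ag⁺]^3[PO₄³⁻] = (3s)^3 · s = 27s^4
Ksp = 27 × (1.8×10⁻⁵)^4 = 2.8×10⁻¹⁸

Ksp = 2.8×10⁻¹⁸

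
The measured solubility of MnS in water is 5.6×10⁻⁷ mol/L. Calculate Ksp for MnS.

Ksp = 3.1×10⁻¹³

MnS(s) ⇌ Mn²⁺(aq) + S²⁻(aq)
For each mole of MnS that dissolves per liter, [Mn²⁺] = s and [S²⁻] = s; let s denote this solubility.
Ksp = [Mn²⁺][S²⁻] = s · s = s^2
Ksp = (5.6×10⁻⁷)^2 = 3.1×10⁻¹³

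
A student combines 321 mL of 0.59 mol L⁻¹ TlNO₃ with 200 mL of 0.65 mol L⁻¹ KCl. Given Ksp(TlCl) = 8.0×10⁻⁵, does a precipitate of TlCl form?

Yes

After mixing, V = 321 mL + 200 mL = 521 mL.
[Tl⁺] = (0.59)(321)/521 = 0.36 mol L⁻¹
[Cl⁻] = (0.65)(200)/521 = 0.25 mol L⁻¹
Q = [Tl⁺][Cl⁻] = 9.1×10⁻²
Q = 9.1×10⁻² > Ksp = 8.0×10⁻⁵, so the solution is supersaturated and TlCl precipitates.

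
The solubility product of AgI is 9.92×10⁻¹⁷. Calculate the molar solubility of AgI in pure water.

AgI(s) ⇌ Ag⁺(aq) + I⁻(aq)
Call the molar solubility s, so that [Ag⁺] = s and [I⁻] = s.
Ksp = [Ag⁺][I⁻] = s · s = s^2
s^2 = 9.92×10⁻¹⁷
s = (9.92×10⁻¹⁷)^(1/2) = 9.96×10⁻⁹ mol/L

9.96×10⁻⁹ M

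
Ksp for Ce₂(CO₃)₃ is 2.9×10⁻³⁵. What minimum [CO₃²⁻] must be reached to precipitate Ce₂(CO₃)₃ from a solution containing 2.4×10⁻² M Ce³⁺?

3.7×10⁻¹¹ M

Precipitation of each salt begins when its ion product equals Ksp.
Ce₂(CO₃)₃(s) ⇌ 2 Ce³⁺(aq) + 3 CO₃²⁻(aq)
Ksp = [Ce³⁺]^2[CO₃²⁻]^3 = [CO₃²⁻]^3(2.4×10⁻²)^2
[CO₃²⁻]^3 = 2.9×10⁻³⁵ / (2.4×10⁻²)^2 = 5.0×10⁻³²
[CO₃²⁻] = 3.7×10⁻¹¹ M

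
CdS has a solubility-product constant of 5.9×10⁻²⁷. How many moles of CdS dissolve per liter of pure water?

7.7×10⁻¹⁴ M

CdS(s) ⇌ Cd²⁺(aq) + S²⁻(aq)
Call the molar solubility s, so that [Cd²⁺] = s and [S²⁻] = s.
Ksp = [Cd²⁺][S²⁻] = s · s = s^2
s^2 = 5.9×10⁻²⁷
Taking the 2nd root, s = 7.7×10⁻¹⁴ mol L⁻¹.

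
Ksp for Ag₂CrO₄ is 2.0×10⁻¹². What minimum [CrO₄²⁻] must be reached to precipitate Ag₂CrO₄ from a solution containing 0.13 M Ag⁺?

1.2×10⁻¹⁰ M

Each salt precipitates once Q = Ksp for that salt.
Ag₂CrO₄(s) ⇌ 2 Ag⁺(aq) + CrO₄²⁻(aq)
Ksp = [Ag⁺]^2[CrO₄²⁻] = [CrO₄²⁻](0.13)^2
[CrO₄²⁻] = 2.0×10⁻¹² / (0.13)^2 = 1.2×10⁻¹⁰
[CrO₄²⁻] = 1.2×10⁻¹⁰ M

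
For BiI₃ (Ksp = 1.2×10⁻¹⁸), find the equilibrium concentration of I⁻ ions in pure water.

4.4×10⁻⁵ M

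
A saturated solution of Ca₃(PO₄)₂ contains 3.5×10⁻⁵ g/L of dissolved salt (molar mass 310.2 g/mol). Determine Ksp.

Molar solubility s = (3.5×10⁻⁵ g/L) / (310.2 g/mol) = 1.128×10⁻⁷ mol/L
Ca₃(PO₄)₂(s) ⇌ 3 Ca²⁺(aq) + 2 PO₄³⁻(aq)
For each mole of Ca₃(PO₄)₂ that dissolves per liter, [Ca²⁺] = 3s and [PO₄³⁻] = 2s; let s denote this solubility.
Ksp = [Ca²⁺]^3[PO₄³⁻]^2 = (3s)^3 · (2s)^2 = 108s^5
Ksp = 108 × (1.128×10⁻⁷)^5 = 2.0×10⁻³³

Ksp = 2.0×10⁻³³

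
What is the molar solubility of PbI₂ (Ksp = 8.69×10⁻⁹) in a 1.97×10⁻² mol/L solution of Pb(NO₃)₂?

PbI₂(s) ⇌ Pb²⁺(aq) + 2 I⁻(aq)
The solution already contains Pb²⁺ at 1.97×10⁻² mol/L. Let s be the molar solubility of PbI₂.
[Pb²⁺] ≈ 1.97×10⁻² mol/L (common ion dominates); [I⁻] = 2s.
Ksp = [Pb²⁺][I⁻]^2 = (1.97×10⁻²)(2s)^2
(2s)^2 = 8.69×10⁻⁹ / (1.97×10⁻²) = 4.41×10⁻⁷
s = 3.32×10⁻⁴ mol/L

3.32×10⁻⁴ M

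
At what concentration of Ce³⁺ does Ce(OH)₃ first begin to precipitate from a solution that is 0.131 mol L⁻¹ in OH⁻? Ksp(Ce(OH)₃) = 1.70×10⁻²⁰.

7.56×10⁻¹⁸ M

Precipitation begins when Q = Ksp.
Ce(OH)₃(s) ⇌ Ce³⁺(aq) + 3 OH⁻(aq)
Ksp = [Ce³⁺][OH⁻]^3 = [Ce³⁺](0.131)^3
[Ce³⁺] = 1.70×10⁻²⁰ / (0.131)^3 = 7.56×10⁻¹⁸
[Ce³⁺] = 7.56×10⁻¹⁸ mol L⁻¹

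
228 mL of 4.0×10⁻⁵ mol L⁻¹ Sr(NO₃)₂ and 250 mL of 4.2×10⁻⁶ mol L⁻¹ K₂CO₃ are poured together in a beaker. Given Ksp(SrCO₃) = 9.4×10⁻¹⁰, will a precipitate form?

No

Total volume after mixing = 228 + 250 = 478 mL.
[Sr²⁺] = (4.0×10⁻⁵)(228)/478 = 1.9×10⁻⁵ mol L⁻¹
[CO₃²⁻] = (4.2×10⁻⁶)(250)/478 = 2.2×10⁻⁶ mol L⁻¹
Q = [Sr²⁺][CO₃²⁻] = 4.2×10⁻¹¹
Q = 4.2×10⁻¹¹ < Ksp = 9.4×10⁻¹⁰, so the solution is unsaturated and no precipitate forms.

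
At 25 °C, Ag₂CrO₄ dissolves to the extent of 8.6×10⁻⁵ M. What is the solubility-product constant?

Ag₂CrO₄(s) ⇌ 2 Ag⁺(aq) + CrO₄²⁻(aq)
Call the molar solubility s, so that [Ag⁺] = 2s and [CrO₄²⁻] = s.
Ksp = [Ag⁺]^2[CrO₄²⁻] = (2s)^2 · s = 4s^3
Ksp = 4 × (8.6×10⁻⁵)^3 = 2.5×10⁻¹²

Ksp = 2.5×10⁻¹²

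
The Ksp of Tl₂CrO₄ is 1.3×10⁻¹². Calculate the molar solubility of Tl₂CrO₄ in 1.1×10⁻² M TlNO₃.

1.1×10⁻⁸ M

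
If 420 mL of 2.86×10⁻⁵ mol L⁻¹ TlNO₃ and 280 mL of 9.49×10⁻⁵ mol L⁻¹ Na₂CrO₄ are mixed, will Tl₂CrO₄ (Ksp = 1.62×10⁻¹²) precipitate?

No

The combined volume is 700 mL.
[Tl⁺] = (2.86×10⁻⁵)(420)/700 = 1.72×10⁻⁵ mol L⁻¹
[CrO₄²⁻] = (9.49×10⁻⁵)(280)/700 = 3.80×10⁻⁵ mol L⁻¹
Q = [Tl⁺]^2[CrO₄²⁻] = 1.12×10⁻¹⁴
Q = 1.12×10⁻¹⁴ < Ksp = 1.62×10⁻¹², so the solution is unsaturated and no precipitate forms.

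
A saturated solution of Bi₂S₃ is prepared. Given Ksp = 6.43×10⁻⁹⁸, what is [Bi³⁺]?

2.86×10⁻²⁰ M

Bi₂S₃(s) ⇌ 2 Bi³⁺(aq) + 3 S²⁻(aq)
For each mole of Bi₂S₃ that dissolves per liter, [Bi³⁺] = 2s and [S²⁻] = 3s; let s denote this solubility.
Ksp = [Bi³⁺]^2[S²⁻]^3 = (2s)^2 · (3s)^3 = 108s^5 = 6.43×10⁻⁹⁸
s = 1.43×10⁻²⁰ M
[Bi³⁺] = 2s = 2.86×10⁻²⁰ M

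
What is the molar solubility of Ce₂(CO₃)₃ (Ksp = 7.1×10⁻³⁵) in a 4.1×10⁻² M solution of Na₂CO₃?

Ce₂(CO₃)₃(s) ⇌ 2 Ce³⁺(aq) + 3 CO₃²⁻(aq)
CO₃²⁻ is already present at 4.1×10⁻² M. If s mol/L of Ce₂(CO₃)₃ dissolves, [Ce³⁺] = 2s while [CO₃²⁻] ≈ 4.1×10⁻² M.
Ksp = [Ce³⁺]^2[CO₃²⁻]^3 = (2s)^2(4.1×10⁻²)^3
(2s)^2 = 7.1×10⁻³⁵ / (4.1×10⁻²)^3 = 1.0×10⁻³⁰
s = 5.1×10⁻¹⁶ M

5.1×10⁻¹⁶ M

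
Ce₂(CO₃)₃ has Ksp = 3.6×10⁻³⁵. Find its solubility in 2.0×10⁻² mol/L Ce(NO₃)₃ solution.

Ce₂(CO₃)₃(s) ⇌ 2 Ce³⁺(aq) + 3 CO₃²⁻(aq)
Ce³⁺ is already present at 2.0×10⁻² mol/L. If s mol/L of Ce₂(CO₃)₃ dissolves, [CO₃²⁻] = 3s while [Ce³⁺] ≈ 2.0×10⁻² mol/L.
Ksp = [Ce³⁺]^2[CO₃²⁻]^3 = (2.0×10⁻²)^2(3s)^3
(3s)^3 = 3.6×10⁻³⁵ / (2.0×10⁻²)^2 = 9.0×10⁻³²
s = 1.5×10⁻¹¹ mol/L

1.5×10⁻¹¹ M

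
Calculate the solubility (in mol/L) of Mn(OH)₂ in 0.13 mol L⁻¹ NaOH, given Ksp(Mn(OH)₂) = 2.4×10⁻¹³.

Mn(OH)₂(s) ⇌ Mn²⁺(aq) + 2 OH⁻(aq)
Let s be the solubility of Mn(OH)₂ here. The common ion gives [OH⁻] ≈ 0.13 mol L⁻¹, and [Mn²⁺] = s.
Ksp = [Mn²⁺][OH⁻]^2 = s(0.13)^2
s = 2.4×10⁻¹³ / (0.13)^2 = 1.4×10⁻¹¹
s = 1.4×10⁻¹¹ mol L⁻¹

1.4×10⁻¹¹ M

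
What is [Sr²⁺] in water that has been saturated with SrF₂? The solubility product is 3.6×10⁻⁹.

9.7×10⁻⁴ M

SrF₂(s) ⇌ Sr²⁺(aq) + 2 F⁻(aq)
If s mol/L of SrF₂ dissolves, [Sr²⁺] = s and [F⁻] = 2s.
Ksp = [Sr²⁺][F⁻]^2 = s · (2s)^2 = 4s^3 = 3.6×10⁻⁹
s = 9.7×10⁻⁴ mol/L
[Sr²⁺] = s = 9.7×10⁻⁴ mol/L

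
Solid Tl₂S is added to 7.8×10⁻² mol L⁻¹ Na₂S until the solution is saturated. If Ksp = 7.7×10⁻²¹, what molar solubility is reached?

1.6×10⁻¹⁰ M

Tl₂S(s) ⇌ 2 Tl⁺(aq) + S²⁻(aq)
With S²⁻ already at 7.8×10⁻² mol L⁻¹ and s small, take [S²⁻] ≈ 7.8×10⁻² mol L⁻¹ and [Tl⁺] = 2s.
Ksp = [Tl⁺]^2[S²⁻] = (2s)^2(7.8×10⁻²)
(2s)^2 = 7.7×10⁻²¹ / (7.8×10⁻²) = 9.9×10⁻²⁰
s = 1.6×10⁻¹⁰ mol L⁻¹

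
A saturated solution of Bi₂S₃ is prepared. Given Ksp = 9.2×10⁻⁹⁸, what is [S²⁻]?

Bi₂S₃(s) ⇌ 2 Bi³⁺(aq) + 3 S²⁻(aq)
With molar solubility s: [Bi³⁺] = 2s, [S²⁻] = 3s.
Ksp = [Bi³⁺]^2[S²⁻]^3 = (2s)^2 · (3s)^3 = 108s^5 = 9.2×10⁻⁹⁸
s = 1.5×10⁻²⁰ M
[S²⁻] = 3s = 4.6×10⁻²⁰ M

4.6×10⁻²⁰ M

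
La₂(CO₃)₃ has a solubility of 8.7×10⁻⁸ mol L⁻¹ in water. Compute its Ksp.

Ksp = 5.4×10⁻³⁴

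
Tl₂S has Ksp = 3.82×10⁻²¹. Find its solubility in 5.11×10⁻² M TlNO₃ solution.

Tl₂S(s) ⇌ 2 Tl⁺(aq) + S²⁻(aq)
The solution already contains Tl⁺ at 5.11×10⁻² M. Let s be the molar solubility of Tl₂S.
[Tl⁺] ≈ 5.11×10⁻² M (common ion dominates); [S²⁻] = s.
Ksp = [Tl⁺]^2[S²⁻] = (5.11×10⁻²)^2s
s = 3.82×10⁻²¹ / (5.11×10⁻²)^2 = 1.46×10⁻¹⁸
s = 1.46×10⁻¹⁸ M

1.46×10⁻¹⁸ M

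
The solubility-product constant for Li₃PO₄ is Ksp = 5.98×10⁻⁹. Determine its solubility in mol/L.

Li₃PO₄(s) ⇌ 3 Li⁺(aq) + PO₄³⁻(aq)
Let s be the molar solubility. Then [Li⁺] = 3s and [PO₄³⁻] = s.
Ksp = [Li⁺]^3[PO₄³⁻] = (3s)^3 · s = 27s^4
27s^4 = 5.98×10⁻⁹  ⇒  s^4 = 2.21×10⁻¹⁰
s = 3.86×10⁻³ mol L⁻¹

3.86×10⁻³ M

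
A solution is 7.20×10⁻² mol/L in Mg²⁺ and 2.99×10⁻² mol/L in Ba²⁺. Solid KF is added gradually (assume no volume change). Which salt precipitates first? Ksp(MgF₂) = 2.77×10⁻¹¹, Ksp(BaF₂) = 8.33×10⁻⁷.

MgF₂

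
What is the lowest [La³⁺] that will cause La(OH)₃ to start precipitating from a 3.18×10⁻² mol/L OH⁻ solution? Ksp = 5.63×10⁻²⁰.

Each salt precipitates once Q = Ksp for that salt.
La(OH)₃(s) ⇌ La³⁺(aq) + 3 OH⁻(aq)
Ksp = [La³⁺][OH⁻]^3 = [La³⁺](3.18×10⁻²)^3
[La³⁺] = 5.63×10⁻²⁰ / (3.18×10⁻²)^3 = 1.75×10⁻¹⁵
[La³⁺] = 1.75×10⁻¹⁵ mol/L

1.75×10⁻¹⁵ M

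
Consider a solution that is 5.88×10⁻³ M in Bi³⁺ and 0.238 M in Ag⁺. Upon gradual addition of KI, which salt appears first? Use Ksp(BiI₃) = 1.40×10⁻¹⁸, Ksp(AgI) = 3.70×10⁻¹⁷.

A salt starts to precipitate once the ion product Q reaches its Ksp.
For BiI₃: [I⁻] = (Ksp/[Bi³⁺])^(1/3) = 6.20×10⁻⁶ M
For AgI: [I⁻] = (Ksp/[Ag⁺]) = 1.55×10⁻¹⁶ M
Since AgI needs less I⁻ to reach saturation, it precipitates first.

AgI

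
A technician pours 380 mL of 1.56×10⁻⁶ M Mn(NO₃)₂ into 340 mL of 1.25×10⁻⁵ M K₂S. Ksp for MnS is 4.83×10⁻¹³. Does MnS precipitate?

Yes

Total volume after mixing = 380 + 340 = 720 mL.
[Mn²⁺] = (1.56×10⁻⁶)(380)/720 = 8.23×10⁻⁷ M
[S²⁻] = (1.25×10⁻⁵)(340)/720 = 5.90×10⁻⁶ M
Q = [Mn²⁺][S²⁻] = 4.86×10⁻¹²
Because Q > Ksp (4.86×10⁻¹² vs 4.83×10⁻¹³), a precipitate of MnS forms.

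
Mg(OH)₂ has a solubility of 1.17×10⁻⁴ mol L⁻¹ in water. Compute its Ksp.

Mg(OH)₂(s) ⇌ Mg²⁺(aq) + 2 OH⁻(aq)
Let s be the molar solubility. Then [Mg²⁺] = s and [OH⁻] = 2s.
Ksp = [Mg²⁺][OH⁻]^2 = s · (2s)^2 = 4s^3
Ksp = 4 × (1.17×10⁻⁴)^3 = 6.41×10⁻¹²

Ksp = 6.41×10⁻¹²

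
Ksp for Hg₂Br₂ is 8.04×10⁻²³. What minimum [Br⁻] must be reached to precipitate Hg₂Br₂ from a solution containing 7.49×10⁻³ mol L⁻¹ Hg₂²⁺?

1.04×10⁻¹⁰ M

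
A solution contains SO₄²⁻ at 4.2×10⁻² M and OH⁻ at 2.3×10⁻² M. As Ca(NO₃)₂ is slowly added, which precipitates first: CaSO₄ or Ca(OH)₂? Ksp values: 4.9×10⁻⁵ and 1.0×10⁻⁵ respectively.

CaSO₄

A salt starts to precipitate once the ion product Q reaches its Ksp.
For CaSO₄: [Ca²⁺] = (Ksp/[SO₄²⁻]) = 1.2×10⁻³ M
For Ca(OH)₂: [Ca²⁺] = (Ksp/[OH⁻]^2) = 1.9×10⁻² M
The smaller threshold [Ca²⁺] is reached first, so CaSO₄ precipitates first.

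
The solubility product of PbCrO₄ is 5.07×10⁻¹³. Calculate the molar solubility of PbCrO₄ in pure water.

7.12×10⁻⁷ M

PbCrO₄(s) ⇌ Pb²⁺(aq) + CrO₄²⁻(aq)
If s mol/L of PbCrO₄ dissolves, [Pb²⁺] = s and [CrO₄²⁻] = s.
Ksp = [Pb²⁺][CrO₄²⁻] = s · s = s^2
s^2 = 5.07×10⁻¹³
Taking the 2nd root, s = 7.12×10⁻⁷ mol/L.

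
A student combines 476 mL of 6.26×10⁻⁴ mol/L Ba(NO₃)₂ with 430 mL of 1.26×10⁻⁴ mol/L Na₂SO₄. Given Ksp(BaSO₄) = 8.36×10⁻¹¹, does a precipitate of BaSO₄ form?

Total volume after mixing = 476 + 430 = 906 mL.
[Ba²⁺] = (6.26×10⁻⁴)(476)/906 = 3.29×10⁻⁴ mol/L
[SO₄²⁻] = (1.26×10⁻⁴)(430)/906 = 5.98×10⁻⁵ mol/L
Q = [Ba²⁺][SO₄²⁻] = 1.97×10⁻⁸
Q = 1.97×10⁻⁸ > Ksp = 8.36×10⁻¹¹, so the solution is supersaturated and BaSO₄ precipitates.

Yes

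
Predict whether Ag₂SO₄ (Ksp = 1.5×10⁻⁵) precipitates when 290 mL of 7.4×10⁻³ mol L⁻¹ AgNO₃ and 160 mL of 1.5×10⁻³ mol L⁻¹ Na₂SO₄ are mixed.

No

The combined volume is 450 mL.
[Ag⁺] = (7.4×10⁻³)(290)/450 = 4.8×10⁻³ mol L⁻¹
[SO₄²⁻] = (1.5×10⁻³)(160)/450 = 5.3×10⁻⁴ mol L⁻¹
Q = [Ag⁺]^2[SO₄²⁻] = 1.2×10⁻⁸
Q < Ksp (1.2×10⁻⁸ vs 1.5×10⁻⁵); the solution remains unsaturated and no precipitate forms.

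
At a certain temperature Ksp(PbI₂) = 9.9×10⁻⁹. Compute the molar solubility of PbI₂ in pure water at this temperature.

1.4×10⁻³ M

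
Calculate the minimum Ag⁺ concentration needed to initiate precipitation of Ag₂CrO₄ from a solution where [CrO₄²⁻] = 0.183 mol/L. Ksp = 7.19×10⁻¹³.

The threshold for precipitation is Q = Ksp.
Ag₂CrO₄(s) ⇌ 2 Ag⁺(aq) + CrO₄²⁻(aq)
Ksp = [Ag⁺]^2[CrO₄²⁻] = [Ag⁺]^2(0.183)
[Ag⁺]^2 = 7.19×10⁻¹³ / (0.183) = 3.93×10⁻¹²
[Ag⁺] = 1.98×10⁻⁶ mol/L

1.98×10⁻⁶ M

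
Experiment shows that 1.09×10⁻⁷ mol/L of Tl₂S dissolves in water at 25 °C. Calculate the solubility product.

Tl₂S(s) ⇌ 2 Tl⁺(aq) + S²⁻(aq)
With molar solubility s: [Tl⁺] = 2s, [S²⁻] = s.
Ksp = [Tl⁺]^2[S²⁻] = (2s)^2 · s = 4s^3
Ksp = 4 × (1.09×10⁻⁷)^3 = 5.18×10⁻²¹

Ksp = 5.18×10⁻²¹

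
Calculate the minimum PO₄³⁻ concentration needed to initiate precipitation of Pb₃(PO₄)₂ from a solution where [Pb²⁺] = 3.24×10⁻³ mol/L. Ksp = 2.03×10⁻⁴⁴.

7.73×10⁻¹⁹ M

Precipitation of each salt begins when its ion product equals Ksp.
Pb₃(PO₄)₂(s) ⇌ 3 Pb²⁺(aq) + 2 PO₄³⁻(aq)
Ksp = [Pb²⁺]^3[PO₄³⁻]^2 = [PO₄³⁻]^2(3.24×10⁻³)^3
[PO₄³⁻]^2 = 2.03×10⁻⁴⁴ / (3.24×10⁻³)^3 = 5.97×10⁻³⁷
[PO₄³⁻] = 7.73×10⁻¹⁹ mol/L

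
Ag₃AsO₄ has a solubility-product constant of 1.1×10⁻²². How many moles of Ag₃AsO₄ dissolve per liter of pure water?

1.4×10⁻⁶ M

Ag₃AsO₄(s) ⇌ 3 Ag⁺(aq) + AsO₄³⁻(aq)
With molar solubility s: [Ag⁺] = 3s, [AsO₄³⁻] = s.
Ksp = [Ag⁺]^3[AsO₄³⁻] = (3s)^3 · s = 27s^4
27s^4 = 1.1×10⁻²²  ⇒  s^4 = 4.1×10⁻²⁴
s = 1.4×10⁻⁶ M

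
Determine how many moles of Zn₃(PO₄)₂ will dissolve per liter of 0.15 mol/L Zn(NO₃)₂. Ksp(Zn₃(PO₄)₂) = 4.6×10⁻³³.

Zn₃(PO₄)₂(s) ⇌ 3 Zn²⁺(aq) + 2 PO₄³⁻(aq)
With Zn²⁺ already at 0.15 mol/L and s small, take [Zn²⁺] ≈ 0.15 mol/L and [PO₄³⁻] = 2s.
Ksp = [Zn²⁺]^3[PO₄³⁻]^2 = (0.15)^3(2s)^2
(2s)^2 = 4.6×10⁻³³ / (0.15)^3 = 1.4×10⁻³⁰
s = 5.8×10⁻¹⁶ mol/L

5.8×10⁻¹⁶ M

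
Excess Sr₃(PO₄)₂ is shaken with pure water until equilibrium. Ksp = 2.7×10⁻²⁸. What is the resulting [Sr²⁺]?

Sr₃(PO₄)₂(s) ⇌ 3 Sr²⁺(aq) + 2 PO₄³⁻(aq)
With molar solubility s: [Sr²⁺] = 3s, [PO₄³⁻] = 2s.
Ksp = [Sr²⁺]^3[PO₄³⁻]^2 = (3s)^3 · (2s)^2 = 108s^5 = 2.7×10⁻²⁸
s = 1.2×10⁻⁶ mol/L
[Sr²⁺] = 3s = 3.6×10⁻⁶ mol/L

3.6×10⁻⁶ M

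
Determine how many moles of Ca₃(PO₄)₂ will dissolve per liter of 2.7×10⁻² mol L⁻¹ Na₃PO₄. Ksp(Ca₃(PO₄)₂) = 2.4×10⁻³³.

Ca₃(PO₄)₂(s) ⇌ 3 Ca²⁺(aq) + 2 PO₄³⁻(aq)
The solution already contains PO₄³⁻ at 2.7×10⁻² mol L⁻¹. Let s be the molar solubility of Ca₃(PO₄)₂.
[PO₄³⁻] ≈ 2.7×10⁻² mol L⁻¹ (common ion dominates); [Ca²⁺] = 3s.
Ksp = [Ca²⁺]^3[PO₄³⁻]^2 = (3s)^3(2.7×10⁻²)^2
(3s)^3 = 2.4×10⁻³³ / (2.7×10⁻²)^2 = 3.3×10⁻³⁰
s = 5.0×10⁻¹¹ mol L⁻¹

5.0×10⁻¹¹ M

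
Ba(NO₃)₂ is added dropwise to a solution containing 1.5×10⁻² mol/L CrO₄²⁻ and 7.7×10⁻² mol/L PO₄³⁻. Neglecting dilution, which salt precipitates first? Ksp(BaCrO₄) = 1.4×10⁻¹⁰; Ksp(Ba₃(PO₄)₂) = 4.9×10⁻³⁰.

Ba₃(PO₄)₂

Precipitation begins when Q = Ksp.
For BaCrO₄: [Ba²⁺] = (Ksp/[CrO₄²⁻]) = 9.3×10⁻⁹ mol/L
For Ba₃(PO₄)₂: [Ba²⁺] = (Ksp/[PO₄³⁻]^2)^(1/3) = 9.4×10⁻¹⁰ mol/L
Since Ba₃(PO₄)₂ needs less Ba²⁺ to reach saturation, it precipitates first.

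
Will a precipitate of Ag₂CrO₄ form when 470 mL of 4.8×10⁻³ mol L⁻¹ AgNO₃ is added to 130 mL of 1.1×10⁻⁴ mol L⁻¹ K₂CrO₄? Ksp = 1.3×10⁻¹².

After mixing, V = 470 mL + 130 mL = 600 mL.
[Ag⁺] = (4.8×10⁻³)(470)/600 = 3.8×10⁻³ mol L⁻¹
[CrO₄²⁻] = (1.1×10⁻⁴)(130)/600 = 2.4×10⁻⁵ mol L⁻¹
Q = [Ag⁺]^2[CrO₄²⁻] = 3.4×10⁻¹⁰
Because Q > Ksp (3.4×10⁻¹⁰ vs 1.3×10⁻¹²), a precipitate of Ag₂CrO₄ forms.

Yes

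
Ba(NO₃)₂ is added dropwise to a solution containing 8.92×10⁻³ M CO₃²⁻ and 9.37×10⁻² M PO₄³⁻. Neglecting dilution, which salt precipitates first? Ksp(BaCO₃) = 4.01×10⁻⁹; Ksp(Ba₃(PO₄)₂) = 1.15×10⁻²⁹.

Precipitation begins when Q = Ksp.
For BaCO₃: [Ba²⁺] = (Ksp/[CO₃²⁻]) = 4.50×10⁻⁷ M
For Ba₃(PO₄)₂: [Ba²⁺] = (Ksp/[PO₄³⁻]^2)^(1/3) = 1.09×10⁻⁹ M
The smaller threshold [Ba²⁺] is reached first, so Ba₃(PO₄)₂ precipitates first.

Ba₃(PO₄)₂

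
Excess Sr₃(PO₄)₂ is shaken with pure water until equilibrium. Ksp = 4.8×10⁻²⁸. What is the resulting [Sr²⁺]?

Sr₃(PO₄)₂(s) ⇌ 3 Sr²⁺(aq) + 2 PO₄³⁻(aq)
Let s be the molar solubility. Then [Sr²⁺] = 3s and [PO₄³⁻] = 2s.
Ksp = [Sr²⁺]^3[PO₄³⁻]^2 = (3s)^3 · (2s)^2 = 108s^5 = 4.8×10⁻²⁸
s = 1.3×10⁻⁶ mol/L
[Sr²⁺] = 3s = 4.0×10⁻⁶ mol/L

4.0×10⁻⁶ M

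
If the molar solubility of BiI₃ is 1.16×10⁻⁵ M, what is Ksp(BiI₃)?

Ksp = 4.89×10⁻¹⁹

BiI₃(s) ⇌ Bi³⁺(aq) + 3 I⁻(aq)
If s mol/L of BiI₃ dissolves, [Bi³⁺] = s and [I⁻] = 3s.
Ksp = [Bi³⁺][I⁻]^3 = s · (3s)^3 = 27s^4
Ksp = 27 × (1.16×10⁻⁵)^4 = 4.89×10⁻¹⁹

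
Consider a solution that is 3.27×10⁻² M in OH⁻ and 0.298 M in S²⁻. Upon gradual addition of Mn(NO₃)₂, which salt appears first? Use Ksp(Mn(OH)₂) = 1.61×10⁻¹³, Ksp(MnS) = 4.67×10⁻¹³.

The threshold for precipitation is Q = Ksp.
For Mn(OH)₂: [Mn²⁺] = (Ksp/[OH⁻]^2) = 1.51×10⁻¹⁰ M
For MnS: [Mn²⁺] = (Ksp/[S²⁻]) = 1.57×10⁻¹² M
The smaller threshold [Mn²⁺] is reached first, so MnS precipitates first.

MnS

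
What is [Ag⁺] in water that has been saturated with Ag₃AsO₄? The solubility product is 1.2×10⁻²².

4.4×10⁻⁶ M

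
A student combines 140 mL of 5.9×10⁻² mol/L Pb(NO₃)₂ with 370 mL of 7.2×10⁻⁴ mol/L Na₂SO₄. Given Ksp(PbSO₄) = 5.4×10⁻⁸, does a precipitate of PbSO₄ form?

After mixing, V = 140 mL + 370 mL = 510 mL.
[Pb²⁺] = (5.9×10⁻²)(140)/510 = 1.6×10⁻² mol/L
[SO₄²⁻] = (7.2×10⁻⁴)(370)/510 = 5.2×10⁻⁴ mol/L
Q = [Pb²⁺][SO₄²⁻] = 8.5×10⁻⁶
Since Q (8.5×10⁻⁶) exceeds Ksp (5.4×10⁻⁸), PbSO₄ will precipitate.

Yes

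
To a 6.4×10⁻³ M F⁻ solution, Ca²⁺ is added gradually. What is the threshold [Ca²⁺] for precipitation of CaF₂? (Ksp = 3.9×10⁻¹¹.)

9.5×10⁻⁷ M

A salt starts to precipitate once the ion product Q reaches its Ksp.
CaF₂(s) ⇌ Ca²⁺(aq) + 2 F⁻(aq)
Ksp = [Ca²⁺][F⁻]^2 = [Ca²⁺](6.4×10⁻³)^2
[Ca²⁺] = 3.9×10⁻¹¹ / (6.4×10⁻³)^2 = 9.5×10⁻⁷
[Ca²⁺] = 9.5×10⁻⁷ M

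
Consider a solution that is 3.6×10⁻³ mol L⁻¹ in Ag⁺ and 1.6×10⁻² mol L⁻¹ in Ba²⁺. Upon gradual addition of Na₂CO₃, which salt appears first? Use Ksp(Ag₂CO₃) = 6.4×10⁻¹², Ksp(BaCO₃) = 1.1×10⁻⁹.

BaCO₃

The threshold for precipitation is Q = Ksp.
For Ag₂CO₃: [CO₃²⁻] = (Ksp/[Ag⁺]^2) = 4.9×10⁻⁷ mol L⁻¹
For BaCO₃: [CO₃²⁻] = (Ksp/[Ba²⁺]) = 6.9×10⁻⁸ mol L⁻¹
The smaller threshold [CO₃²⁻] is reached first, so BaCO₃ precipitates first.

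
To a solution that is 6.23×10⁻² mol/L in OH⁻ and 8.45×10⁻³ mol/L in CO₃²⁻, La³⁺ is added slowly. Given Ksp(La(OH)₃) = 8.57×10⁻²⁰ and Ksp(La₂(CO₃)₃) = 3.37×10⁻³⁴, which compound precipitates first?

La(OH)₃

Each salt precipitates once Q = Ksp for that salt.
For La(OH)₃: [La³⁺] = (Ksp/[OH⁻]^3) = 3.54×10⁻¹⁶ mol/L
For La₂(CO₃)₃: [La³⁺] = (Ksp/[CO₃²⁻]^3)^(1/2) = 2.36×10⁻¹⁴ mol/L
Since La(OH)₃ needs less La³⁺ to reach saturation, it precipitates first.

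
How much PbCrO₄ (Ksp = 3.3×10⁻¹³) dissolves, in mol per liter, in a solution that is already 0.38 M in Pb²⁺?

PbCrO₄(s) ⇌ Pb²⁺(aq) + CrO₄²⁻(aq)
The solution already contains Pb²⁺ at 0.38 M. Let s be the molar solubility of PbCrO₄.
[Pb²⁺] ≈ 0.38 M (common ion dominates); [CrO₄²⁻] = s.
Ksp = [Pb²⁺][CrO₄²⁻] = (0.38)s
s = 3.3×10⁻¹³ / (0.38) = 8.7×10⁻¹³
s = 8.7×10⁻¹³ M

8.7×10⁻¹³ M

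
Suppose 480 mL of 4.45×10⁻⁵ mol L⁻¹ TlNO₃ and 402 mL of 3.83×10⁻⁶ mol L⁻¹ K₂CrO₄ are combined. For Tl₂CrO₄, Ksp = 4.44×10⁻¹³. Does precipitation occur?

After mixing, V = 480 mL + 402 mL = 882 mL.
[Tl⁺] = (4.45×10⁻⁵)(480)/882 = 2.42×10⁻⁵ mol L⁻¹
[CrO₄²⁻] = (3.83×10⁻⁶)(402)/882 = 1.75×10⁻⁶ mol L⁻¹
Q = [Tl⁺]^2[CrO₄²⁻] = 1.02×10⁻¹⁵
Since Q (1.02×10⁻¹⁵) is less than Ksp (4.44×10⁻¹³), no Tl₂CrO₄ precipitates.

No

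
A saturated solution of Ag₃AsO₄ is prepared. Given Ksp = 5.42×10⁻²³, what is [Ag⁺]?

3.57×10⁻⁶ M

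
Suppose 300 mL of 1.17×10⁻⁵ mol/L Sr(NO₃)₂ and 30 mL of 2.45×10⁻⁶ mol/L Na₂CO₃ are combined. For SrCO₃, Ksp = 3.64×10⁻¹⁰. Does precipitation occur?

The combined volume is 330 mL.
[Sr²⁺] = (1.17×10⁻⁵)(300)/330 = 1.06×10⁻⁵ mol/L
[CO₃²⁻] = (2.45×10⁻⁶)(30)/330 = 2.23×10⁻⁷ mol/L
Q = [Sr²⁺][CO₃²⁻] = 2.37×10⁻¹²
Q = 2.37×10⁻¹² < Ksp = 3.64×10⁻¹⁰, so the solution is unsaturated and no precipitate forms.

No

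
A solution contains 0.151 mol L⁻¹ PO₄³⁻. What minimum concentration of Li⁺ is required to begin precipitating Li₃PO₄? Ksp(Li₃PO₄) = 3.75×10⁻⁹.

2.92×10⁻³ M

Precipitation of each salt begins when its ion product equals Ksp.
Li₃PO₄(s) ⇌ 3 Li⁺(aq) + PO₄³⁻(aq)
Ksp = [Li⁺]^3[PO₄³⁻] = [Li⁺]^3(0.151)
[Li⁺]^3 = 3.75×10⁻⁹ / (0.151) = 2.48×10⁻⁸
[Li⁺] = 2.92×10⁻³ mol L⁻¹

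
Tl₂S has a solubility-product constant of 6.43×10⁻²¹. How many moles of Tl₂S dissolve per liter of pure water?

Tl₂S(s) ⇌ 2 Tl⁺(aq) + S²⁻(aq)
Call the molar solubility s, so that [Tl⁺] = 2s and [S²⁻] = s.
Ksp = [Tl⁺]^2[S²⁻] = (2s)^2 · s = 4s^3
4s^3 = 6.43×10⁻²¹  ⇒  s^3 = 1.61×10⁻²¹
Taking the 3rd root, s = 1.17×10⁻⁷ mol L⁻¹.

1.17×10⁻⁷ M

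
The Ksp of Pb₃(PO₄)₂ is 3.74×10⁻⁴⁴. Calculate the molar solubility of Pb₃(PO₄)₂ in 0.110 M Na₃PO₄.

4.86×10⁻¹⁵ M

Pb₃(PO₄)₂(s) ⇌ 3 Pb²⁺(aq) + 2 PO₄³⁻(aq)
PO₄³⁻ is already present at 0.110 M. If s mol/L of Pb₃(PO₄)₂ dissolves, [Pb²⁺] = 3s while [PO₄³⁻] ≈ 0.110 M.
Ksp = [Pb²⁺]^3[PO₄³⁻]^2 = (3s)^3(0.110)^2
(3s)^3 = 3.74×10⁻⁴⁴ / (0.110)^2 = 3.09×10⁻⁴²
s = 4.86×10⁻¹⁵ M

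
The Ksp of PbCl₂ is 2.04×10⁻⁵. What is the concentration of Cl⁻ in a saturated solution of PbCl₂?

3.44×10⁻² M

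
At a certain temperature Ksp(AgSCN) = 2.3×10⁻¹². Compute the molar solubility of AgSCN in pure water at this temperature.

AgSCN(s) ⇌ Ag⁺(aq) + SCN⁻(aq)
For each mole of AgSCN that dissolves per liter, [Ag⁺] = s and [SCN⁻] = s; let s denote this solubility.
Ksp = [Ag⁺][SCN⁻] = s · s = s^2
s^2 = 2.3×10⁻¹²
s = (2.3×10⁻¹²)^(1/2) = 1.5×10⁻⁶ mol L⁻¹

1.5×10⁻⁶ M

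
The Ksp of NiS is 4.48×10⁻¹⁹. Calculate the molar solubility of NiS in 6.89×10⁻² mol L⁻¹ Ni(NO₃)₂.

NiS(s) ⇌ Ni²⁺(aq) + S²⁻(aq)
The solution already contains Ni²⁺ at 6.89×10⁻² mol L⁻¹. Let s be the molar solubility of NiS.
[Ni²⁺] ≈ 6.89×10⁻² mol L⁻¹ (common ion dominates); [S²⁻] = s.
Ksp = [Ni²⁺][S²⁻] = (6.89×10⁻²)s
s = 4.48×10⁻¹⁹ / (6.89×10⁻²) = 6.50×10⁻¹⁸
s = 6.50×10⁻¹⁸ mol L⁻¹

6.50×10⁻¹⁸ M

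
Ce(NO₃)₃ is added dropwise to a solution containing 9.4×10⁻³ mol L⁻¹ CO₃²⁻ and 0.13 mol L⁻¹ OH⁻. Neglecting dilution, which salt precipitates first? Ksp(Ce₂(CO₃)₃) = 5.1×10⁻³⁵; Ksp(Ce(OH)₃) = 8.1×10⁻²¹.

The threshold for precipitation is Q = Ksp.
For Ce₂(CO₃)₃: [Ce³⁺] = (Ksp/[CO₃²⁻]^3)^(1/2) = 7.8×10⁻¹⁵ mol L⁻¹
For Ce(OH)₃: [Ce³⁺] = (Ksp/[OH⁻]^3) = 3.7×10⁻¹⁸ mol L⁻¹
Since Ce(OH)₃ needs less Ce³⁺ to reach saturation, it precipitates first.

Ce(OH)₃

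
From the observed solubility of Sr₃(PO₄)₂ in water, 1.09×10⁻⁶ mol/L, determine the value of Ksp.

Sr₃(PO₄)₂(s) ⇌ 3 Sr²⁺(aq) + 2 PO₄³⁻(aq)
Call the molar solubility s, so that [Sr²⁺] = 3s and [PO₄³⁻] = 2s.
Ksp = [Sr²⁺]^3[PO₄³⁻]^2 = (3s)^3 · (2s)^2 = 108s^5
Ksp = 108 × (1.09×10⁻⁶)^5 = 1.66×10⁻²⁸

Ksp = 1.66×10⁻²⁸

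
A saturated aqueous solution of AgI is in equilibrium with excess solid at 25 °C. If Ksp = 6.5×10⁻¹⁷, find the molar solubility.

8.1×10⁻⁹ M

AgI(s) ⇌ Ag⁺(aq) + I⁻(aq)
For each mole of AgI that dissolves per liter, [Ag⁺] = s and [I⁻] = s; let s denote this solubility.
Ksp = [Ag⁺][I⁻] = s · s = s^2
s^2 = 6.5×10⁻¹⁷
s = 8.1×10⁻⁹ M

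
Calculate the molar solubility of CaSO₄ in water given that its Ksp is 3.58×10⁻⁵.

5.98×10⁻³ M

CaSO₄(s) ⇌ Ca²⁺(aq) + SO₄²⁻(aq)
Let s be the molar solubility. Then [Ca²⁺] = s and [SO₄²⁻] = s.
Ksp = [Ca²⁺][SO₄²⁻] = s · s = s^2
s^2 = 3.58×10⁻⁵
Taking the 2nd root, s = 5.98×10⁻³ mol/L.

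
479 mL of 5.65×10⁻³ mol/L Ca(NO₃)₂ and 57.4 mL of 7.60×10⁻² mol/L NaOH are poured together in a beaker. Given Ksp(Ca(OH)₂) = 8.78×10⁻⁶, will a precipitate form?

Total volume after mixing = 479 + 57.4 = 536.4 mL.
[Ca²⁺] = (5.65×10⁻³)(479)/536.4 = 5.05×10⁻³ mol/L
[OH⁻] = (7.60×10⁻²)(57.4)/536.4 = 8.13×10⁻³ mol/L
Q = [Ca²⁺][OH⁻]^2 = 3.34×10⁻⁷
Q < Ksp (3.34×10⁻⁷ vs 8.78×10⁻⁶); the solution remains unsaturated and no precipitate forms.

No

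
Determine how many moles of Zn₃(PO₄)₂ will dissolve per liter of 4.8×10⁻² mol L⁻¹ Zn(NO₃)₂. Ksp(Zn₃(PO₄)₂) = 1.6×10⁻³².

6.0×10⁻¹⁵ M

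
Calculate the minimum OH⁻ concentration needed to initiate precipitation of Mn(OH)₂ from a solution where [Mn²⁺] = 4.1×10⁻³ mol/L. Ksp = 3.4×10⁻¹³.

A salt starts to precipitate once the ion product Q reaches its Ksp.
Mn(OH)₂(s) ⇌ Mn²⁺(aq) + 2 OH⁻(aq)
Ksp = [Mn²⁺][OH⁻]^2 = [OH⁻]^2(4.1×10⁻³)
[OH⁻]^2 = 3.4×10⁻¹³ / (4.1×10⁻³) = 8.3×10⁻¹¹
[OH⁻] = 9.1×10⁻⁶ mol/L

9.1×10⁻⁶ M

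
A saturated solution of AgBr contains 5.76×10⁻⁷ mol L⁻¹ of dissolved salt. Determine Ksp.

Ksp = 3.32×10⁻¹³

AgBr(s) ⇌ Ag⁺(aq) + Br⁻(aq)
Let s be the molar solubility. Then [Ag⁺] = s and [Br⁻] = s.
Ksp = [Ag⁺][Br⁻] = s · s = s^2
Ksp = (5.76×10⁻⁷)^2 = 3.32×10⁻¹³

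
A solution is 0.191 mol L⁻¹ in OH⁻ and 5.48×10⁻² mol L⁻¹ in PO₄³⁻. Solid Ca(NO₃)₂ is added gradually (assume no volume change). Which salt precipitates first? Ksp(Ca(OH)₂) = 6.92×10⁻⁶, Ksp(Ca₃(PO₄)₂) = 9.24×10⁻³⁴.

A salt starts to precipitate once the ion product Q reaches its Ksp.
For Ca(OH)₂: [Ca²⁺] = (Ksp/[OH⁻]^2) = 1.90×10⁻⁴ mol L⁻¹
For Ca₃(PO₄)₂: [Ca²⁺] = (Ksp/[PO₄³⁻]^2)^(1/3) = 6.75×10⁻¹¹ mol L⁻¹
Since Ca₃(PO₄)₂ needs less Ca²⁺ to reach saturation, it precipitates first.

Ca₃(PO₄)₂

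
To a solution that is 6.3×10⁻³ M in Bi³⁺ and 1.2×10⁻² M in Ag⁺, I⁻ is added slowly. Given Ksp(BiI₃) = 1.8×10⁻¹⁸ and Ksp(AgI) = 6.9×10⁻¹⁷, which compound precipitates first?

AgI

Precipitation begins when Q = Ksp.
For BiI₃: [I⁻] = (Ksp/[Bi³⁺])^(1/3) = 6.6×10⁻⁶ M
For AgI: [I⁻] = (Ksp/[Ag⁺]) = 5.8×10⁻¹⁵ M
The smaller threshold [I⁻] is reached first, so AgI precipitates first.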